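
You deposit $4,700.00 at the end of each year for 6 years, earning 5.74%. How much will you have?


Formula: FV = PMT * ((1+r)^n - 1) / r
Growth factor: (1 + 0.0574)^6 = 1.39777
Numerator: 1.39777 - 1 = 0.39777
FV = $4,700.00 * 0.39777 / 0.0574 = $32,570.05

$32,570.05


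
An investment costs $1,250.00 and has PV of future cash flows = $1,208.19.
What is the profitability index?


Formula: PI = PV(cash flows) / initial investment
Substituting: PI = $1,208.19 / $1,250.00
PI = 0.9666

0.9666


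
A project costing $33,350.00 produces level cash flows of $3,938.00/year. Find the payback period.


Formula: Payback = investment / annual cash flow
Substituting: Payback = $33,350.00 / $3,938.00
Payback = 8.4688 years

8.4688 years


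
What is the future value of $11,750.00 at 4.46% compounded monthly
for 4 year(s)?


Formula: FV = P * (1 + r/m)^(m*t)
Period rate: r/m = 0.0446 / 12 = 0.003717
Total periods: m*t = 12 * 4 = 48
Growth factor: (1 + 0.003717)^48 = 1.194908
FV = $11,750.00 * 1.194908 = $14,040.17

$14,040.17


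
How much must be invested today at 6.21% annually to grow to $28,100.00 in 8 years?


Formula: PV = FV / (1 + r)^n
Substituting: PV = $28,100.00 / (1 + 0.0621)^8
Discount factor: (1.0621)^8 = 1.619285
PV = $28,100.00 / 1.619285 = $17,353.34

$17,353.34


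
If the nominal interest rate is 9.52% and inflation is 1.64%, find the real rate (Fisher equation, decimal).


Formula: (1 + r_real) = (1 + r_nom) / (1 + inflation)
Substituting: (1 + r_real) = 1.0952 / 1.0164
(1 + r_real) = 1.077529
r_real = 1.077529 - 1 = 0.077529

0.077529


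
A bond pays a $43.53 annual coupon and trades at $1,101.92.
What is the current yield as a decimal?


Formula: Current yield = annual coupon / price
Substituting: CY = $43.53 / $1,101.92
CY = 0.039504

0.039504


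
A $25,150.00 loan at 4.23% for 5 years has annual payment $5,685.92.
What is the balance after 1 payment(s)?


Formula: Balance = PV*(1+r)^k - PMT*((1+r)^k - 1)/r
Growth: (1 + 0.0423)^1 = 1.0423
Accumulated factor: ((1+r)^k - 1)/r = 1.0
Balance = $25,150.00 * 1.0423 - $5,685.92 * 1.0
Balance = $20,527.93

$20,527.93


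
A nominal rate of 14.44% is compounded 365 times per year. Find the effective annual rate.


Formula: EAR = (1 + r/m)^m - 1
Period rate: r/m = 0.1444 / 365 = 0.000396
Compounding: (1 + 0.000396)^365 = 1.155313
EAR = 1.155313 - 1 = 0.155313

0.155313


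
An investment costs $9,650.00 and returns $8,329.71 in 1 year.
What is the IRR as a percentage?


Formula: IRR = C1/C0 - 1
Substituting: IRR = $8,329.71 / $9,650.00 - 1
Ratio: 0.863182 - 1 = -0.136818
IRR = -13.6818%

-13.6818%


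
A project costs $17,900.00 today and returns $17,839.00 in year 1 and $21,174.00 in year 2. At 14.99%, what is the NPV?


Formula: NPV = C0 + C1/(1+r) + C2/(1+r)^2
Discount C1: $17,839.00 / (1 + 0.1499) = $15,513.52
Discount C2: $21,174.00 / (1 + 0.1499)^2 = $16,013.37
NPV = -$17,900.00 + $15,513.52 + $16,013.37 = $13,626.89

$13,626.89


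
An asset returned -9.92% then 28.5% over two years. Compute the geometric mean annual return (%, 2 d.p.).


Formula: Geometric mean = ((1+r1)*(1+r2))^(1/2) - 1
Product: (1 + -0.0992) * (1 + 0.285) = 0.9008 * 1.285 = 1.157528
Square root: 1.157528^0.5 = 1.075885
Geometric mean = 1.075885 - 1 = 0.075885
As percentage: 7.59%

7.59%


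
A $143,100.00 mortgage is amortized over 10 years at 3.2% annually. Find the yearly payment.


Formula: PMT = PV * r / (1 - (1+r)^(-n))
Denominator: 1 - (1 + 0.032)^(-10) = 0.270201
Numerator: $143,100.00 * 0.032 = 4579.2
PMT = 4579.2 / 0.270201 = $16,947.36

$16,947.36


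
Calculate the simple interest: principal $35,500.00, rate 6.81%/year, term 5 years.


Formula: I = P * r * t
Substituting: I = $35,500.00 * 0.0681 * 5
Step: I = $35,500.00 * 0.3405
I = $12,087.75

$12,087.75


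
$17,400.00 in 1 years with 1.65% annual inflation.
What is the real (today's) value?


Formula: Real value = nominal / (1 + inflation)^years
Price level: (1 + 0.0165)^1 = 1.0165
Real value = $17,400.00 / 1.0165 = $17,117.56

$17,117.56


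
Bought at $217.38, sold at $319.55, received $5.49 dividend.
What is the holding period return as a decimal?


Formula: HPR = (P1 - P0 + D) / P0
Gain: $319.55 - $217.38 + $5.49 = $107.66
HPR = $107.66 / $217.38 = 0.4953

0.4953


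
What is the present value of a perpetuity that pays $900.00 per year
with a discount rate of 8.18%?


Formula: PV = C / r
Substituting: PV = $900.00 / 0.0818
PV = $11,002.44

$11,002.44


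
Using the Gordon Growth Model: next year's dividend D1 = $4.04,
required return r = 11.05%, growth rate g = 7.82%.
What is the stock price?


Formula: P = D1 / (r - g)
Spread: r - g = 0.1105 - 0.0782 = 0.0323
Substituting: P = $4.04 / 0.0323
P = $125.08

$125.08


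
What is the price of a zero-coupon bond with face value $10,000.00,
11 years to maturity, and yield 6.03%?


Formula: Price = FV / (1 + r)^n
Substituting: Price = $10,000.00 / (1 + 0.0603)^11
Discount factor: (1.0603)^11 = 1.904217
Price = $10,000.00 / 1.904217 = $5,251.50

$5,251.50


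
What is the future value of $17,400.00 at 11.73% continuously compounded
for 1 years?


Formula: FV = P * e^(r*t)
Exponent: r*t = 0.1173 * 1 = 0.1173
e^(0.1173) = 1.124457
FV = $17,400.00 * 1.124457 = $19,565.55

$19,565.55


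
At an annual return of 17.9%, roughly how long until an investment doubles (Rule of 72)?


Formula: Years ≈ 72 / r
Substituting: Years ≈ 72 / 17.9
Years ≈ 4.0

4.0 years


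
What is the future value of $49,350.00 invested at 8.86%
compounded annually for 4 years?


Formula: FV = P * (1 + r)^n
Substituting: FV = $49,350.00 * (1 + 0.0886)^4
Growth factor: (1.0886)^4 = 1.404343
FV = $49,350.00 * 1.404343 = $69,304.35

$69,304.35


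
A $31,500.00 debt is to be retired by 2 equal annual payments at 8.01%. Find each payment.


Formula: PMT = PV * r / (1 - (1+r)^(-n))
Denominator: 1 - (1 + 0.0801)^(-2) = 0.14282
Numerator: $31,500.00 * 0.0801 = 2523.15
PMT = 2523.15 / 0.14282 = $17,666.65

$17,666.65


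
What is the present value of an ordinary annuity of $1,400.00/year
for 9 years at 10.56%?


Formula: PV = PMT * (1 - (1+r)^(-n)) / r
Discount factor: (1 + 0.1056)^(-9) = 0.405152
Bracket: 1 - 0.405152 = 0.594848
PV = $1,400.00 * 0.594848 / 0.1056 = $7,886.25

$7,886.25


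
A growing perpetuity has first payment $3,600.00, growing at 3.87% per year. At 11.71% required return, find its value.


Formula: PV = C / (r - g)
Spread: r - g = 0.1171 - 0.0387 = 0.0784
Substituting: PV = $3,600.00 / 0.0784
PV = $45,918.37

$45,918.37


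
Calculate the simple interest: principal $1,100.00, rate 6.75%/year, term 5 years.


Formula: I = P * r * t
Substituting: I = $1,100.00 * 0.0675 * 5
Step: I = $1,100.00 * 0.3375
I = $371.25

$371.25


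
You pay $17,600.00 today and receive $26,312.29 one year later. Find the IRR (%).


Formula: IRR = C1/C0 - 1
Substituting: IRR = $26,312.29 / $17,600.00 - 1
Ratio: 1.495016 - 1 = 0.495016
IRR = 49.5016%

49.5016%


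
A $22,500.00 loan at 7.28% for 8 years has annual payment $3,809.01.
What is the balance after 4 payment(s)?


Formula: Balance = PV*(1+r)^k - PMT*((1+r)^k - 1)/r
Growth: (1 + 0.0728)^4 = 1.32457
Accumulated factor: ((1+r)^k - 1)/r = 4.458385
Balance = $22,500.00 * 1.32457 - $3,809.01 * 4.458385
Balance = $12,820.80

$12,820.80


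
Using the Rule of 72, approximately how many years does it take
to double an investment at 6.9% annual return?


Formula: Years ≈ 72 / r
Substituting: Years ≈ 72 / 6.9
Years ≈ 10.4

10.4 years


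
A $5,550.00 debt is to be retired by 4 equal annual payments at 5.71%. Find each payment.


Formula: PMT = PV * r / (1 - (1+r)^(-n))
Denominator: 1 - (1 + 0.0571)^(-4) = 0.199179
Numerator: $5,550.00 * 0.0571 = 316.905
PMT = 316.905 / 0.199179 = $1,591.06

$1,591.06


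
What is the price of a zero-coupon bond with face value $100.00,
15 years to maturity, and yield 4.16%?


Formula: Price = FV / (1 + r)^n
Substituting: Price = $100.00 / (1 + 0.0416)^15
Discount factor: (1.0416)^15 = 1.842954
Price = $100.00 / 1.842954 = $54.26

$54.26


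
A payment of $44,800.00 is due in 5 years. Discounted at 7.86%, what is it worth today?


Formula: PV = FV / (1 + r)^n
Substituting: PV = $44,800.00 / (1 + 0.0786)^5
Discount factor: (1.0786)^5 = 1.459829
PV = $44,800.00 / 1.459829 = $30,688.52

$30,688.52


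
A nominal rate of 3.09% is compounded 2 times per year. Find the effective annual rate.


Formula: EAR = (1 + r/m)^m - 1
Period rate: r/m = 0.0309 / 2 = 0.01545
Compounding: (1 + 0.01545)^2 = 1.031139
EAR = 1.031139 - 1 = 0.031139

0.031139


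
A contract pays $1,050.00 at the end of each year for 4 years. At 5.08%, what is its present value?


Formula: PV = PMT * (1 - (1+r)^(-n)) / r
Discount factor: (1 + 0.0508)^(-4) = 0.8202
Bracket: 1 - 0.8202 = 0.1798
PV = $1,050.00 * 0.1798 / 0.0508 = $3,716.34

$3,716.34


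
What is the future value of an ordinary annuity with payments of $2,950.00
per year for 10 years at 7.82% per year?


Formula: FV = PMT * ((1+r)^n - 1) / r
Growth factor: (1 + 0.0782)^10 = 2.123212
Numerator: 2.123212 - 1 = 1.123212
FV = $2,950.00 * 1.123212 / 0.0782 = $42,371.79

$42,371.79


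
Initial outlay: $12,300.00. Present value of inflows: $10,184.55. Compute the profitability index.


Formula: PI = PV(cash flows) / initial investment
Substituting: PI = $10,184.55 / $12,300.00
PI = 0.828

0.828


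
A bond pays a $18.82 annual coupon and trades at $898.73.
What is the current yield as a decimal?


Formula: Current yield = annual coupon / price
Substituting: CY = $18.82 / $898.73
CY = 0.020941

0.020941


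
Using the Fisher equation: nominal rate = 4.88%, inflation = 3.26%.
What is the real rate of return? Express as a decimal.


Formula: (1 + r_real) = (1 + r_nom) / (1 + inflation)
Substituting: (1 + r_real) = 1.0488 / 1.0326
(1 + r_real) = 1.015689
r_real = 1.015689 - 1 = 0.015689

0.015689


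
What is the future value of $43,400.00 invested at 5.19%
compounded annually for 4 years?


Formula: FV = P * (1 + r)^n
Substituting: FV = $43,400.00 * (1 + 0.0519)^4
Growth factor: (1.0519)^4 = 1.224328
FV = $43,400.00 * 1.224328 = $53,135.84

$53,135.84


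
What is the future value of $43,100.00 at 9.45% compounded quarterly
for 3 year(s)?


Formula: FV = P * (1 + r/m)^(m*t)
Period rate: r/m = 0.0945 / 4 = 0.023625
Total periods: m*t = 4 * 3 = 12
Growth factor: (1 + 0.023625)^12 = 1.323398
FV = $43,100.00 * 1.323398 = $57,038.47

$57,038.47


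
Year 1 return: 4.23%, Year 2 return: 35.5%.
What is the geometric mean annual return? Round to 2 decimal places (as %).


Formula: Geometric mean = ((1+r1)*(1+r2))^(1/2) - 1
Product: (1 + 0.0423) * (1 + 0.355) = 1.0423 * 1.355 = 1.412316
Square root: 1.412316^0.5 = 1.188409
Geometric mean = 1.188409 - 1 = 0.188409
As percentage: 18.84%

18.84%


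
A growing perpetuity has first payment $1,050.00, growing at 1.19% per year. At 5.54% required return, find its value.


Formula: PV = C / (r - g)
Spread: r - g = 0.0554 - 0.0119 = 0.0435
Substituting: PV = $1,050.00 / 0.0435
PV = $24,137.93

$24,137.93


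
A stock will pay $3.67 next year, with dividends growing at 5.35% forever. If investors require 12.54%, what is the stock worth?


Formula: P = D1 / (r - g)
Spread: r - g = 0.1254 - 0.0535 = 0.0719
Substituting: P = $3.67 / 0.0719
P = $51.04

$51.04


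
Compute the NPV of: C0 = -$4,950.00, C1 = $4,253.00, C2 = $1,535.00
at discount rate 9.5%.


Formula: NPV = C0 + C1/(1+r) + C2/(1+r)^2
Discount C1: $4,253.00 / (1 + 0.095) = $3,884.02
Discount C2: $1,535.00 / (1 + 0.095)^2 = $1,280.21
NPV = -$4,950.00 + $3,884.02 + $1,280.21 = $214.23

$214.23


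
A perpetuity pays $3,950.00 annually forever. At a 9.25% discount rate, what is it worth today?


Formula: PV = C / r
Substituting: PV = $3,950.00 / 0.0925
PV = $42,702.70

$42,702.70


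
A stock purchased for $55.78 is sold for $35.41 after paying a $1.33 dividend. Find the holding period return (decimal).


Formula: HPR = (P1 - P0 + D) / P0
Gain: $35.41 - $55.78 + $1.33 = -$19.04
HPR = -$19.04 / $55.78 = -0.3413

-0.3413


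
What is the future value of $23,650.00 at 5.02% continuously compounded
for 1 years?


Formula: FV = P * e^(r*t)
Exponent: r*t = 0.0502 * 1 = 0.0502
e^(0.0502) = 1.051481
FV = $23,650.00 * 1.051481 = $24,867.53

$24,867.53


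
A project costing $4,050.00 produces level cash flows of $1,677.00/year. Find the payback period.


Formula: Payback = investment / annual cash flow
Substituting: Payback = $4,050.00 / $1,677.00
Payback = 2.415 years

2.415 years


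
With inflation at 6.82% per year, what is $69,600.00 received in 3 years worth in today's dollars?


Formula: Real value = nominal / (1 + inflation)^years
Price level: (1 + 0.0682)^3 = 1.218871
Real value = $69,600.00 / 1.218871 = $57,102.03

$57,102.03


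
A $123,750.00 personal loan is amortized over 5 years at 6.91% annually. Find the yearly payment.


Formula: PMT = PV * r / (1 - (1+r)^(-n))
Denominator: 1 - (1 + 0.0691)^(-5) = 0.284008
Numerator: $123,750.00 * 0.0691 = 8551.125
PMT = 8551.125 / 0.284008 = $30,108.78

$30,108.78


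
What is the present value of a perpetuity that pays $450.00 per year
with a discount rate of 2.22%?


Formula: PV = C / r
Substituting: PV = $450.00 / 0.0222
PV = $20,270.27

$20,270.27


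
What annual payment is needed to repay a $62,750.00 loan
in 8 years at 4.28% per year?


Formula: PMT = PV * r / (1 - (1+r)^(-n))
Denominator: 1 - (1 + 0.0428)^(-8) = 0.284859
Numerator: $62,750.00 * 0.0428 = 2685.7
PMT = 2685.7 / 0.284859 = $9,428.18

$9,428.18


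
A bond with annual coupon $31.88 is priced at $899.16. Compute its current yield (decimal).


Formula: Current yield = annual coupon / price
Substituting: CY = $31.88 / $899.16
CY = 0.035455

0.035455


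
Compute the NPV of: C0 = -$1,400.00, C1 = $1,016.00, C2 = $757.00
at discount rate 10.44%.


Formula: NPV = C0 + C1/(1+r) + C2/(1+r)^2
Discount C1: $1,016.00 / (1 + 0.1044) = $919.96
Discount C2: $757.00 / (1 + 0.1044)^2 = $620.64
NPV = -$1,400.00 + $919.96 + $620.64 = $140.60

$140.60


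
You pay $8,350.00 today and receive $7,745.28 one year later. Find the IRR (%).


Formula: IRR = C1/C0 - 1
Substituting: IRR = $7,745.28 / $8,350.00 - 1
Ratio: 0.927578 - 1 = -0.072422
IRR = -7.2422%

-7.2422%


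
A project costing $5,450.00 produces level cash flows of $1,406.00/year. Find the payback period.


Formula: Payback = investment / annual cash flow
Substituting: Payback = $5,450.00 / $1,406.00
Payback = 3.8762 years

3.8762 years


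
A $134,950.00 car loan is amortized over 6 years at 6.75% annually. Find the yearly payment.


Formula: PMT = PV * r / (1 - (1+r)^(-n))
Denominator: 1 - (1 + 0.0675)^(-6) = 0.32424
Numerator: $134,950.00 * 0.0675 = 9109.125
PMT = 9109.125 / 0.32424 = $28,093.80

$28,093.80


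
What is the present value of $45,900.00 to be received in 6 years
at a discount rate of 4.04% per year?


Formula: PV = FV / (1 + r)^n
Substituting: PV = $45,900.00 / (1 + 0.0404)^6
Discount factor: (1.0404)^6 = 1.268242
PV = $45,900.00 / 1.268242 = $36,191.84

$36,191.84


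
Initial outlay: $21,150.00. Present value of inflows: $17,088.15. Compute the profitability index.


Formula: PI = PV(cash flows) / initial investment
Substituting: PI = $17,088.15 / $21,150.00
PI = 0.808

0.808


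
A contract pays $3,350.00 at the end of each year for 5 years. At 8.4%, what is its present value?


Formula: PV = PMT * (1 - (1+r)^(-n)) / r
Discount factor: (1 + 0.084)^(-5) = 0.668119
Bracket: 1 - 0.668119 = 0.331881
PV = $3,350.00 * 0.331881 / 0.084 = $13,235.74

$13,235.74


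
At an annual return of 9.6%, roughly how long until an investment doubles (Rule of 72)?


Formula: Years ≈ 72 / r
Substituting: Years ≈ 72 / 9.6
Years ≈ 7.5

7.5 years


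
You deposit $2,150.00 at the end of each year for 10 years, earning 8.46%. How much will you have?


Formula: FV = PMT * ((1+r)^n - 1) / r
Growth factor: (1 + 0.0846)^10 = 2.252662
Numerator: 2.252662 - 1 = 1.252662
FV = $2,150.00 * 1.252662 / 0.0846 = $31,834.79

$31,834.79


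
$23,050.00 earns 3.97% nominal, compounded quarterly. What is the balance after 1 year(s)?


Formula: FV = P * (1 + r/m)^(m*t)
Period rate: r/m = 0.0397 / 4 = 0.009925
Total periods: m*t = 4 * 1 = 4
Growth factor: (1 + 0.009925)^4 = 1.040295
FV = $23,050.00 * 1.040295 = $23,978.80

$23,978.80


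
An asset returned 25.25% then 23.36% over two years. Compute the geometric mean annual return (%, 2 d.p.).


Formula: Geometric mean = ((1+r1)*(1+r2))^(1/2) - 1
Product: (1 + 0.2525) * (1 + 0.2336) = 1.2525 * 1.2336 = 1.545084
Square root: 1.545084^0.5 = 1.243014
Geometric mean = 1.243014 - 1 = 0.243014
As percentage: 24.30%

24.30%


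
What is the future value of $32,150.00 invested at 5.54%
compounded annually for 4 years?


Formula: FV = P * (1 + r)^n
Substituting: FV = $32,150.00 * (1 + 0.0554)^4
Growth factor: (1.0554)^4 = 1.240705
FV = $32,150.00 * 1.240705 = $39,888.65

$39,888.65


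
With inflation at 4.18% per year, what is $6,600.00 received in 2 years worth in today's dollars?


Formula: Real value = nominal / (1 + inflation)^years
Price level: (1 + 0.0418)^2 = 1.085347
Real value = $6,600.00 / 1.085347 = $6,081.00

$6,081.00


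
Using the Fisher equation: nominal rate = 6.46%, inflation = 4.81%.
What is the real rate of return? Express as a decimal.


Formula: (1 + r_real) = (1 + r_nom) / (1 + inflation)
Substituting: (1 + r_real) = 1.0646 / 1.0481
(1 + r_real) = 1.015743
r_real = 1.015743 - 1 = 0.015743

0.015743


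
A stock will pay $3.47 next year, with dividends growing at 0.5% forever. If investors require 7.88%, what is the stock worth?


Formula: P = D1 / (r - g)
Spread: r - g = 0.0788 - 0.005 = 0.0738
Substituting: P = $3.47 / 0.0738
P = $47.02

$47.02


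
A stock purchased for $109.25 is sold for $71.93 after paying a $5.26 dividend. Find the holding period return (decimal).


Formula: HPR = (P1 - P0 + D) / P0
Gain: $71.93 - $109.25 + $5.26 = -$32.06
HPR = -$32.06 / $109.25 = -0.2935

-0.2935


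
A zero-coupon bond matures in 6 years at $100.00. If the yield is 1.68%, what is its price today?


Formula: Price = FV / (1 + r)^n
Substituting: Price = $100.00 / (1 + 0.0168)^6
Discount factor: (1.0168)^6 = 1.10513
Price = $100.00 / 1.10513 = $90.49

$90.49


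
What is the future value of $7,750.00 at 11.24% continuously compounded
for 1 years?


Formula: FV = P * e^(r*t)
Exponent: r*t = 0.1124 * 1 = 0.1124
e^(0.1124) = 1.11896
FV = $7,750.00 * 1.11896 = $8,671.94

$8,671.94


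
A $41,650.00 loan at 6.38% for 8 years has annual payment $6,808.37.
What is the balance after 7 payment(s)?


Formula: Balance = PV*(1+r)^k - PMT*((1+r)^k - 1)/r
Growth: (1 + 0.0638)^7 = 1.541771
Accumulated factor: ((1+r)^k - 1)/r = 8.49171
Balance = $41,650.00 * 1.541771 - $6,808.37 * 8.49171
Balance = $6,400.06

$6,400.06


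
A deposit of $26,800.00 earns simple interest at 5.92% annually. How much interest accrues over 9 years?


Formula: I = P * r * t
Substituting: I = $26,800.00 * 0.0592 * 9
Step: I = $26,800.00 * 0.5328
I = $14,279.04

$14,279.04


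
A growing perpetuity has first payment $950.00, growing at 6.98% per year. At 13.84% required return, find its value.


Formula: PV = C / (r - g)
Spread: r - g = 0.1384 - 0.0698 = 0.0686
Substituting: PV = $950.00 / 0.0686
PV = $13,848.40

$13,848.40


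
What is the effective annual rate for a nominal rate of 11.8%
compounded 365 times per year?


Formula: EAR = (1 + r/m)^m - 1
Period rate: r/m = 0.118 / 365 = 0.000323
Compounding: (1 + 0.000323)^365 = 1.125223
EAR = 1.125223 - 1 = 0.125223

0.125223


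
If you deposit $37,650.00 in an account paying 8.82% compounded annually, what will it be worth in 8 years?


Formula: FV = P * (1 + r)^n
Substituting: FV = $37,650.00 * (1 + 0.0882)^8
Growth factor: (1.0882)^8 = 1.966391
FV = $37,650.00 * 1.966391 = $74,034.60

$74,034.60


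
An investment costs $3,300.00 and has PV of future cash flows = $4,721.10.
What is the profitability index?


Formula: PI = PV(cash flows) / initial investment
Substituting: PI = $4,721.10 / $3,300.00
PI = 1.4306

1.4306


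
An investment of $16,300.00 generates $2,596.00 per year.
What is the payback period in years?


Formula: Payback = investment / annual cash flow
Substituting: Payback = $16,300.00 / $2,596.00
Payback = 6.2789 years

6.2789 years


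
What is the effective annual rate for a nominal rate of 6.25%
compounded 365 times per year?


Formula: EAR = (1 + r/m)^m - 1
Period rate: r/m = 0.0625 / 365 = 0.000171
Compounding: (1 + 0.000171)^365 = 1.064489
EAR = 1.064489 - 1 = 0.064489

0.064489


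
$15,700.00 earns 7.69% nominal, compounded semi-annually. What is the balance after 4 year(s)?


Formula: FV = P * (1 + r/m)^(m*t)
Period rate: r/m = 0.0769 / 2 = 0.03845
Total periods: m*t = 2 * 4 = 8
Growth factor: (1 + 0.03845)^8 = 1.352336
FV = $15,700.00 * 1.352336 = $21,231.68

$21,231.68


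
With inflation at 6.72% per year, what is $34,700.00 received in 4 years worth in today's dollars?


Formula: Real value = nominal / (1 + inflation)^years
Price level: (1 + 0.0672)^4 = 1.297129
Real value = $34,700.00 / 1.297129 = $26,751.38

$26,751.38


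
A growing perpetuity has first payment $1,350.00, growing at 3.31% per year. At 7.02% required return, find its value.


Formula: PV = C / (r - g)
Spread: r - g = 0.0702 - 0.0331 = 0.0371
Substituting: PV = $1,350.00 / 0.0371
PV = $36,388.14

$36,388.14


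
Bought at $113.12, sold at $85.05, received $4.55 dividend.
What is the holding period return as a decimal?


Formula: HPR = (P1 - P0 + D) / P0
Gain: $85.05 - $113.12 + $4.55 = -$23.52
HPR = -$23.52 / $113.12 = -0.2079

-0.2079


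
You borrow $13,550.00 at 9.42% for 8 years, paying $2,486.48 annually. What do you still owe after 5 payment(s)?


Formula: Balance = PV*(1+r)^k - PMT*((1+r)^k - 1)/r
Growth: (1 + 0.0942)^5 = 1.568496
Accumulated factor: ((1+r)^k - 1)/r = 6.034995
Balance = $13,550.00 * 1.568496 - $2,486.48 * 6.034995
Balance = $6,247.23

$6,247.23


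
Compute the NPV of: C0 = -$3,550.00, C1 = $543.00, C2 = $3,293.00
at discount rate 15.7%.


Formula: NPV = C0 + C1/(1+r) + C2/(1+r)^2
Discount C1: $543.00 / (1 + 0.157) = $469.32
Discount C2: $3,293.00 / (1 + 0.157)^2 = $2,459.94
NPV = -$3,550.00 + $469.32 + $2,459.94 = -$620.74

-$620.74


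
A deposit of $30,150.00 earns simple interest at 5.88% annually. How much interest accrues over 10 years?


Formula: I = P * r * t
Substituting: I = $30,150.00 * 0.0588 * 10
Step: I = $30,150.00 * 0.588
I = $17,728.20

$17,728.20


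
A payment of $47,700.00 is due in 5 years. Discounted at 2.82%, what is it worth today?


Formula: PV = FV / (1 + r)^n
Substituting: PV = $47,700.00 / (1 + 0.0282)^5
Discount factor: (1.0282)^5 = 1.14918
PV = $47,700.00 / 1.14918 = $41,507.86

$41,507.86


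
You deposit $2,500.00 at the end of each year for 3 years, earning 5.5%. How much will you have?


Formula: FV = PMT * ((1+r)^n - 1) / r
Growth factor: (1 + 0.055)^3 = 1.174241
Numerator: 1.174241 - 1 = 0.174241
FV = $2,500.00 * 0.174241 / 0.055 = $7,920.06

$7,920.06


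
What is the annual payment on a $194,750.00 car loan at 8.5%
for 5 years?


Formula: PMT = PV * r / (1 - (1+r)^(-n))
Denominator: 1 - (1 + 0.085)^(-5) = 0.334955
Numerator: $194,750.00 * 0.085 = 16553.75
PMT = 16553.75 / 0.334955 = $49,420.88

$49,420.88


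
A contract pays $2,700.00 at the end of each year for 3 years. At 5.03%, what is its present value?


Formula: PV = PMT * (1 - (1+r)^(-n)) / r
Discount factor: (1 + 0.0503)^(-3) = 0.863098
Bracket: 1 - 0.863098 = 0.136902
PV = $2,700.00 * 0.136902 / 0.0503 = $7,348.64

$7,348.64


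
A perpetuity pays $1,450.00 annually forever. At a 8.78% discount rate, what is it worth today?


Formula: PV = C / r
Substituting: PV = $1,450.00 / 0.0878
PV = $16,514.81

$16,514.81


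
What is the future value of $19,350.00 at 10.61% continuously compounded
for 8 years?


Formula: FV = P * e^(r*t)
Exponent: r*t = 0.1061 * 8 = 0.8488
e^(0.8488) = 2.336841
FV = $19,350.00 * 2.336841 = $45,217.87

$45,217.87


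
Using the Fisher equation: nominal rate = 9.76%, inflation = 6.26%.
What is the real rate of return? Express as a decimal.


Formula: (1 + r_real) = (1 + r_nom) / (1 + inflation)
Substituting: (1 + r_real) = 1.0976 / 1.0626
(1 + r_real) = 1.032938
r_real = 1.032938 - 1 = 0.032938

0.032938


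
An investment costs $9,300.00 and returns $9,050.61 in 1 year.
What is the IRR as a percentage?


Formula: IRR = C1/C0 - 1
Substituting: IRR = $9,050.61 / $9,300.00 - 1
Ratio: 0.973184 - 1 = -0.026816
IRR = -2.6816%

-2.6816%


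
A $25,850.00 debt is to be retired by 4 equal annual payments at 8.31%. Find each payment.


Formula: PMT = PV * r / (1 - (1+r)^(-n))
Denominator: 1 - (1 + 0.0831)^(-4) = 0.273349
Numerator: $25,850.00 * 0.0831 = 2148.135
PMT = 2148.135 / 0.273349 = $7,858.58

$7,858.58


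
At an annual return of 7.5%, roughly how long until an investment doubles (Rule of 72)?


Formula: Years ≈ 72 / r
Substituting: Years ≈ 72 / 7.5
Years ≈ 9.6

9.6 years


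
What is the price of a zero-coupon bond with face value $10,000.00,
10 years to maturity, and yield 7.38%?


Formula: Price = FV / (1 + r)^n
Substituting: Price = $10,000.00 / (1 + 0.0738)^10
Discount factor: (1.0738)^10 = 2.03814
Price = $10,000.00 / 2.03814 = $4,906.43

$4,906.43


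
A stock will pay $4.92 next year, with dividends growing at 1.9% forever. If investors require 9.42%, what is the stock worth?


Formula: P = D1 / (r - g)
Spread: r - g = 0.0942 - 0.019 = 0.0752
Substituting: P = $4.92 / 0.0752
P = $65.43

$65.43


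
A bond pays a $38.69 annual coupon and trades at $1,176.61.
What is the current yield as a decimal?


Formula: Current yield = annual coupon / price
Substituting: CY = $38.69 / $1,176.61
CY = 0.032883

0.032883


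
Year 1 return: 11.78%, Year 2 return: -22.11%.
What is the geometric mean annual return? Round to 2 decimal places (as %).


Formula: Geometric mean = ((1+r1)*(1+r2))^(1/2) - 1
Product: (1 + 0.1178) * (1 + -0.2211) = 1.1178 * 0.7789 = 0.870654
Square root: 0.870654^0.5 = 0.933089
Geometric mean = 0.933089 - 1 = -0.066911
As percentage: -6.69%

-6.69%


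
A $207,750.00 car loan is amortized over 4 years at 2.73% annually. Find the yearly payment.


Formula: PMT = PV * r / (1 - (1+r)^(-n))
Denominator: 1 - (1 + 0.0273)^(-4) = 0.102135
Numerator: $207,750.00 * 0.0273 = 5671.575
PMT = 5671.575 / 0.102135 = $55,529.96

$55,529.96


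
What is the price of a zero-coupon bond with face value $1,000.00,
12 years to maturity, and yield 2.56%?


Formula: Price = FV / (1 + r)^n
Substituting: Price = $1,000.00 / (1 + 0.0256)^12
Discount factor: (1.0256)^12 = 1.354366
Price = $1,000.00 / 1.354366 = $738.35

$738.35


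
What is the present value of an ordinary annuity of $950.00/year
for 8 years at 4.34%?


Formula: PV = PMT * (1 - (1+r)^(-n)) / r
Discount factor: (1 + 0.0434)^(-8) = 0.711858
Bracket: 1 - 0.711858 = 0.288142
PV = $950.00 * 0.288142 / 0.0434 = $6,307.26

$6,307.26


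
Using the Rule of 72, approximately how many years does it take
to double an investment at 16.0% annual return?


Formula: Years ≈ 72 / r
Substituting: Years ≈ 72 / 16.0
Years ≈ 4.5

4.5 years


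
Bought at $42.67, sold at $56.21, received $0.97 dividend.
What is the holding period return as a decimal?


Formula: HPR = (P1 - P0 + D) / P0
Gain: $56.21 - $42.67 + $0.97 = $14.51
HPR = $14.51 / $42.67 = 0.3401

0.3401


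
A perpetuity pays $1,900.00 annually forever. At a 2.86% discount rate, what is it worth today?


Formula: PV = C / r
Substituting: PV = $1,900.00 / 0.0286
PV = $66,433.57

$66,433.57


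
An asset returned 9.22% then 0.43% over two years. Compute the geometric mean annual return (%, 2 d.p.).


Formula: Geometric mean = ((1+r1)*(1+r2))^(1/2) - 1
Product: (1 + 0.0922) * (1 + 0.0043) = 1.0922 * 1.0043 = 1.096896
Square root: 1.096896^0.5 = 1.047328
Geometric mean = 1.047328 - 1 = 0.047328
As percentage: 4.73%

4.73%


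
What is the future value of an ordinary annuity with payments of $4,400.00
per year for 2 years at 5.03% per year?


Formula: FV = PMT * ((1+r)^n - 1) / r
Growth factor: (1 + 0.0503)^2 = 1.10313
Numerator: 1.10313 - 1 = 0.10313
FV = $4,400.00 * 0.10313 / 0.0503 = $9,021.32

$9,021.32


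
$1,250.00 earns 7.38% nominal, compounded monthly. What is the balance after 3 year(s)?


Formula: FV = P * (1 + r/m)^(m*t)
Period rate: r/m = 0.0738 / 12 = 0.00615
Total periods: m*t = 12 * 3 = 36
Growth factor: (1 + 0.00615)^36 = 1.246977
FV = $1,250.00 * 1.246977 = $1,558.72

$1,558.72


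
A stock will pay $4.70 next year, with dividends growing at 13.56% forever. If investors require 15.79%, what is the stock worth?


Formula: P = D1 / (r - g)
Spread: r - g = 0.1579 - 0.1356 = 0.0223
Substituting: P = $4.70 / 0.0223
P = $210.76

$210.76


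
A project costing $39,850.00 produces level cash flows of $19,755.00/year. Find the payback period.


Formula: Payback = investment / annual cash flow
Substituting: Payback = $39,850.00 / $19,755.00
Payback = 2.0172 years

2.0172 years


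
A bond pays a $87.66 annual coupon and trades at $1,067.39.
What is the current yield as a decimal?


Formula: Current yield = annual coupon / price
Substituting: CY = $87.66 / $1,067.39
CY = 0.082126

0.082126


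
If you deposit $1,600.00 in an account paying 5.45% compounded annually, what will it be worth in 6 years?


Formula: FV = P * (1 + r)^n
Substituting: FV = $1,600.00 * (1 + 0.0545)^6
Growth factor: (1.0545)^6 = 1.374927
FV = $1,600.00 * 1.374927 = $2,199.88

$2,199.88


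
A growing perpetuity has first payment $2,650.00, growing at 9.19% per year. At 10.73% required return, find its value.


Formula: PV = C / (r - g)
Spread: r - g = 0.1073 - 0.0919 = 0.0154
Substituting: PV = $2,650.00 / 0.0154
PV = $172,077.92

$172,077.92


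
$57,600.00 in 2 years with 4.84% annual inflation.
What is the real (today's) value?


Formula: Real value = nominal / (1 + inflation)^years
Price level: (1 + 0.0484)^2 = 1.099143
Real value = $57,600.00 / 1.099143 = $52,404.49

$52,404.49


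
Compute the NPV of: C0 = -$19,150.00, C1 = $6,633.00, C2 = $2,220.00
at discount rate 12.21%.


Formula: NPV = C0 + C1/(1+r) + C2/(1+r)^2
Discount C1: $6,633.00 / (1 + 0.1221) = $5,911.24
Discount C2: $2,220.00 / (1 + 0.1221)^2 = $1,763.15
NPV = -$19,150.00 + $5,911.24 + $1,763.15 = -$11,475.61

-$11,475.61


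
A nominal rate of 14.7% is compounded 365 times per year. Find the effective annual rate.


Formula: EAR = (1 + r/m)^m - 1
Period rate: r/m = 0.147 / 365 = 0.000403
Compounding: (1 + 0.000403)^365 = 1.15832
EAR = 1.15832 - 1 = 0.15832

0.15832


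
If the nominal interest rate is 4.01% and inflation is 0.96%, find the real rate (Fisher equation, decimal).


Formula: (1 + r_real) = (1 + r_nom) / (1 + inflation)
Substituting: (1 + r_real) = 1.0401 / 1.0096
(1 + r_real) = 1.03021
r_real = 1.03021 - 1 = 0.03021

0.03021


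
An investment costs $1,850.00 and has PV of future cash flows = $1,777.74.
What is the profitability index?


Formula: PI = PV(cash flows) / initial investment
Substituting: PI = $1,777.74 / $1,850.00
PI = 0.9609

0.9609


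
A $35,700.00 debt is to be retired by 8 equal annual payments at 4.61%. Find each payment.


Formula: PMT = PV * r / (1 - (1+r)^(-n))
Denominator: 1 - (1 + 0.0461)^(-8) = 0.302708
Numerator: $35,700.00 * 0.0461 = 1645.77
PMT = 1645.77 / 0.302708 = $5,436.81

$5,436.81


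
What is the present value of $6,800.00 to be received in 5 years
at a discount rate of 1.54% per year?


Formula: PV = FV / (1 + r)^n
Substituting: PV = $6,800.00 / (1 + 0.0154)^5
Discount factor: (1.0154)^5 = 1.079408
PV = $6,800.00 / 1.079408 = $6,299.75

$6,299.75


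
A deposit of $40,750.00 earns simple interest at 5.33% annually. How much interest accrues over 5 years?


Formula: I = P * r * t
Substituting: I = $40,750.00 * 0.0533 * 5
Step: I = $40,750.00 * 0.2665
I = $10,859.88

$10,859.88


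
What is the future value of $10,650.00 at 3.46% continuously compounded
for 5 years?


Formula: FV = P * e^(r*t)
Exponent: r*t = 0.0346 * 5 = 0.173
e^(0.173) = 1.188866
FV = $10,650.00 * 1.188866 = $12,661.42

$12,661.42


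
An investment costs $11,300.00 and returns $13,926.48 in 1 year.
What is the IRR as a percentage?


Formula: IRR = C1/C0 - 1
Substituting: IRR = $13,926.48 / $11,300.00 - 1
Ratio: 1.232432 - 1 = 0.232432
IRR = 23.2432%

23.2432%


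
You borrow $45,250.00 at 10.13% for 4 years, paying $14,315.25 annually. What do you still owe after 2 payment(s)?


Formula: Balance = PV*(1+r)^k - PMT*((1+r)^k - 1)/r
Growth: (1 + 0.1013)^2 = 1.212862
Accumulated factor: ((1+r)^k - 1)/r = 2.1013
Balance = $45,250.00 * 1.212862 - $14,315.25 * 2.1013
Balance = $24,801.36

$24,801.36


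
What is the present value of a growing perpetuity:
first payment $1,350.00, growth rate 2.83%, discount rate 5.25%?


Formula: PV = C / (r - g)
Spread: r - g = 0.0525 - 0.0283 = 0.0242
Substituting: PV = $1,350.00 / 0.0242
PV = $55,785.12

$55,785.12


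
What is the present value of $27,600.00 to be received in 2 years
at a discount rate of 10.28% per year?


Formula: PV = FV / (1 + r)^n
Substituting: PV = $27,600.00 / (1 + 0.1028)^2
Discount factor: (1.1028)^2 = 1.216168
PV = $27,600.00 / 1.216168 = $22,694.24

$22,694.24


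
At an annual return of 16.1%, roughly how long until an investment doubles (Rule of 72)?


Formula: Years ≈ 72 / r
Substituting: Years ≈ 72 / 16.1
Years ≈ 4.5

4.5 years


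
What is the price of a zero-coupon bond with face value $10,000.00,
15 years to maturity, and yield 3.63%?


Formula: Price = FV / (1 + r)^n
Substituting: Price = $10,000.00 / (1 + 0.0363)^15
Discount factor: (1.0363)^15 = 1.707192
Price = $10,000.00 / 1.707192 = $5,857.57

$5,857.57


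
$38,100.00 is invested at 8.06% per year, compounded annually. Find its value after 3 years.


Formula: FV = P * (1 + r)^n
Substituting: FV = $38,100.00 * (1 + 0.0806)^3
Growth factor: (1.0806)^3 = 1.261813
FV = $38,100.00 * 1.261813 = $48,075.06

$48,075.06


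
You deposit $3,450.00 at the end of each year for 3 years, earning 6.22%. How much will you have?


Formula: FV = PMT * ((1+r)^n - 1) / r
Growth factor: (1 + 0.0622)^3 = 1.198447
Numerator: 1.198447 - 1 = 0.198447
FV = $3,450.00 * 0.198447 / 0.0622 = $11,007.12

$11,007.12


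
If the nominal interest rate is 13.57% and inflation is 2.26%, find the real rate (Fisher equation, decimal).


Formula: (1 + r_real) = (1 + r_nom) / (1 + inflation)
Substituting: (1 + r_real) = 1.1357 / 1.0226
(1 + r_real) = 1.1106
r_real = 1.1106 - 1 = 0.1106

0.1106


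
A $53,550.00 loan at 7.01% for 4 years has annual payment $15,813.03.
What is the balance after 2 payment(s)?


Formula: Balance = PV*(1+r)^k - PMT*((1+r)^k - 1)/r
Growth: (1 + 0.0701)^2 = 1.145114
Accumulated factor: ((1+r)^k - 1)/r = 2.0701
Balance = $53,550.00 * 1.145114 - $15,813.03 * 2.0701
Balance = $28,586.30

$28,586.30


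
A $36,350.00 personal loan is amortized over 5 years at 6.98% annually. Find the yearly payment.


Formula: PMT = PV * r / (1 - (1+r)^(-n))
Denominator: 1 - (1 + 0.0698)^(-5) = 0.286347
Numerator: $36,350.00 * 0.0698 = 2537.23
PMT = 2537.23 / 0.286347 = $8,860.68

$8,860.68


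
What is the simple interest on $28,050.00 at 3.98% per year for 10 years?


Formula: I = P * r * t
Substituting: I = $28,050.00 * 0.0398 * 10
Step: I = $28,050.00 * 0.398
I = $11,163.90

$11,163.90


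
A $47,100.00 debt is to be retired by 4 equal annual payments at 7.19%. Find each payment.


Formula: PMT = PV * r / (1 - (1+r)^(-n))
Denominator: 1 - (1 + 0.0719)^(-4) = 0.2425
Numerator: $47,100.00 * 0.0719 = 3386.49
PMT = 3386.49 / 0.2425 = $13,964.94

$13,964.94


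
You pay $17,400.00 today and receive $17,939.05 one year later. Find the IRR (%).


Formula: IRR = C1/C0 - 1
Substituting: IRR = $17,939.05 / $17,400.00 - 1
Ratio: 1.03098 - 1 = 0.03098
IRR = 3.098%

3.098%


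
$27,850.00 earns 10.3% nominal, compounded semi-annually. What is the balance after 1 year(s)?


Formula: FV = P * (1 + r/m)^(m*t)
Period rate: r/m = 0.103 / 2 = 0.0515
Total periods: m*t = 2 * 1 = 2
Growth factor: (1 + 0.0515)^2 = 1.105652
FV = $27,850.00 * 1.105652 = $30,792.42

$30,792.42


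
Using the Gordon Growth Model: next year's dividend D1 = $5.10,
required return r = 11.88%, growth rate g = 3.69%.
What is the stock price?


Formula: P = D1 / (r - g)
Spread: r - g = 0.1188 - 0.0369 = 0.0819
Substituting: P = $5.10 / 0.0819
P = $62.27

$62.27


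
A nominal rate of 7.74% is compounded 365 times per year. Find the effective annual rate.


Formula: EAR = (1 + r/m)^m - 1
Period rate: r/m = 0.0774 / 365 = 0.000212
Compounding: (1 + 0.000212)^365 = 1.080465
EAR = 1.080465 - 1 = 0.080465

0.080465


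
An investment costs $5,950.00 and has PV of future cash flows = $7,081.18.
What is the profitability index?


Formula: PI = PV(cash flows) / initial investment
Substituting: PI = $7,081.18 / $5,950.00
PI = 1.1901

1.1901


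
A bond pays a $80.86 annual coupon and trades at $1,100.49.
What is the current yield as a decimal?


Formula: Current yield = annual coupon / price
Substituting: CY = $80.86 / $1,100.49
CY = 0.073476

0.073476


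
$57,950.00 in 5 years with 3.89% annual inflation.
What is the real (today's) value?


Formula: Real value = nominal / (1 + inflation)^years
Price level: (1 + 0.0389)^5 = 1.210232
Real value = $57,950.00 / 1.210232 = $47,883.37

$47,883.37


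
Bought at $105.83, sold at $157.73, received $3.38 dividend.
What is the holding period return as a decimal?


Formula: HPR = (P1 - P0 + D) / P0
Gain: $157.73 - $105.83 + $3.38 = $55.28
HPR = $55.28 / $105.83 = 0.5223

0.5223


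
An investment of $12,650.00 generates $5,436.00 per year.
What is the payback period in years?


Formula: Payback = investment / annual cash flow
Substituting: Payback = $12,650.00 / $5,436.00
Payback = 2.3271 years

2.3271 years


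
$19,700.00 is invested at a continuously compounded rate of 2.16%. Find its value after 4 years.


Formula: FV = P * e^(r*t)
Exponent: r*t = 0.0216 * 4 = 0.0864
e^(0.0864) = 1.090242
FV = $19,700.00 * 1.090242 = $21,477.77

$21,477.77


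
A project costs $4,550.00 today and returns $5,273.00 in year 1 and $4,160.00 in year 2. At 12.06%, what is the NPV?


Formula: NPV = C0 + C1/(1+r) + C2/(1+r)^2
Discount C1: $5,273.00 / (1 + 0.1206) = $4,705.51
Discount C2: $4,160.00 / (1 + 0.1206)^2 = $3,312.78
NPV = -$4,550.00 + $4,705.51 + $3,312.78 = $3,468.29

$3,468.29


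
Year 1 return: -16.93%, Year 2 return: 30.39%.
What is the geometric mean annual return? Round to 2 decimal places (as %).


Formula: Geometric mean = ((1+r1)*(1+r2))^(1/2) - 1
Product: (1 + -0.1693) * (1 + 0.3039) = 0.8307 * 1.3039 = 1.08315
Square root: 1.08315^0.5 = 1.040745
Geometric mean = 1.040745 - 1 = 0.040745
As percentage: 4.07%

4.07%


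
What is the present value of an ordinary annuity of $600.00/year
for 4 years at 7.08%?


Formula: PV = PMT * (1 - (1+r)^(-n)) / r
Discount factor: (1 + 0.0708)^(-4) = 0.760618
Bracket: 1 - 0.760618 = 0.239382
PV = $600.00 * 0.239382 / 0.0708 = $2,028.66

$2,028.66


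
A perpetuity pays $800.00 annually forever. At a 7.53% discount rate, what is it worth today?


Formula: PV = C / r
Substituting: PV = $800.00 / 0.0753
PV = $10,624.17

$10,624.17


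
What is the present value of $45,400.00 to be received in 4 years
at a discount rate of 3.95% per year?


Formula: PV = FV / (1 + r)^n
Substituting: PV = $45,400.00 / (1 + 0.0395)^4
Discount factor: (1.0395)^4 = 1.16761
PV = $45,400.00 / 1.16761 = $38,882.83

$38,882.83
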